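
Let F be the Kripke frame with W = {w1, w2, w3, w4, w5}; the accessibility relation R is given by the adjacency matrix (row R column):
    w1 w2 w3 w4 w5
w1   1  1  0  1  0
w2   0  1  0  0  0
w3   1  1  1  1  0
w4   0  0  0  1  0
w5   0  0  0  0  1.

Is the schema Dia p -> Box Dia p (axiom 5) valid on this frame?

The schema 5 characterises exactly the Euclidean frames.
Euclidean: no — w1 R w2 and w1 R w4, but not w2 R w4.

No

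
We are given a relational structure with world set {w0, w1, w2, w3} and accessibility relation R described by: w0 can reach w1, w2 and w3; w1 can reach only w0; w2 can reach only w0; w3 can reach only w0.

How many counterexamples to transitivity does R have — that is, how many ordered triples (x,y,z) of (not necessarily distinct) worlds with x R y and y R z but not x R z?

Enumerating: (w0,w1,w0), (w0,w2,w0), (w0,w3,w0), (w1,w0,w1), (w1,w0,w2), (w1,w0,w3), (w2,w0,w1), (w2,w0,w2), (w2,w0,w3), (w3,w0,w1), (w3,w0,w2), (w3,w0,w3).

12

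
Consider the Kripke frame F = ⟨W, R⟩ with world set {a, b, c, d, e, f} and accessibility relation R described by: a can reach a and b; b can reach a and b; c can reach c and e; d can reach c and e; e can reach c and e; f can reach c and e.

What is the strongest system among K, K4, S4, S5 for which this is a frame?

Transitive (axiom 4): yes — every two-step R-path is closed by a direct edge.
Reflexive (axiom T): no — d is not related to itself.
Euclidean (axiom 5): yes — any two successors of a common world are R-related.
So F validates K, K4; S4 would additionally require R to be reflexive. The strongest is K4.

K4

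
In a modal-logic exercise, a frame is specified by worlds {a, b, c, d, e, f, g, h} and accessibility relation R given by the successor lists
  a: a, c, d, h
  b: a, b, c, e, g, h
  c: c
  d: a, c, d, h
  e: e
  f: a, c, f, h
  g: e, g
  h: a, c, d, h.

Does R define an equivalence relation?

Reflexive: yes — every world is R-related to itself.
Symmetric: no — a R c but not c R a.
Transitive: no — b R a and a R d, but not b R d.
So R is not an equivalence relation.

No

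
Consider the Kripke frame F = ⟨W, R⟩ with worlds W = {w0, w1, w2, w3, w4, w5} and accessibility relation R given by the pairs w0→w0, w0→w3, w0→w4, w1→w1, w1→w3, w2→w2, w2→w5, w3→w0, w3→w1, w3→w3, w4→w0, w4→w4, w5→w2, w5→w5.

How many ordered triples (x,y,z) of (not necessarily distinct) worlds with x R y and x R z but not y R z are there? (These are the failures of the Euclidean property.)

4

Enumerating: (w0,w3,w4), (w0,w4,w3), (w3,w0,w1), (w3,w1,w0).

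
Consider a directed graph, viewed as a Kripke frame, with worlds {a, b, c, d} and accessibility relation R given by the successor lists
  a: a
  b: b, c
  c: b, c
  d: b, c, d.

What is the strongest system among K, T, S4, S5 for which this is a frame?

Reflexive (axiom T): yes — every world is R-related to itself.
Transitive (axiom 4): yes — every two-step R-path is closed by a direct edge.
Euclidean (axiom 5): no — d R b and d R d, but not b R d.
So F validates K, T, S4; S5 would additionally require R to be Euclidean. The strongest is S4.

S4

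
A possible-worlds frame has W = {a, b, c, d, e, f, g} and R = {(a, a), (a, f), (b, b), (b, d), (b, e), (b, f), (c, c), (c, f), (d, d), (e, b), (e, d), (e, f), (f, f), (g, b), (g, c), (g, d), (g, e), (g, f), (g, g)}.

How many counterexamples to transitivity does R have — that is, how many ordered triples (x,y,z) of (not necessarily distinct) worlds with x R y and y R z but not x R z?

Enumerating: (e,b,e).

1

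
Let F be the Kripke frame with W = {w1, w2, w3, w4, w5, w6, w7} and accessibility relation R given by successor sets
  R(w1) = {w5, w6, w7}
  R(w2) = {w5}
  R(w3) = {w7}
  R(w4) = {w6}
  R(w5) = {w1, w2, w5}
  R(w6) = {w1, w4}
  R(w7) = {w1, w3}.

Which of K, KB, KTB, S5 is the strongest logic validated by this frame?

Symmetric (axiom B): yes — every pair in R has its reverse in R.
Reflexive (axiom T): no — w1 is not related to itself.
Euclidean (axiom 5): no — w1 R w5 and w1 R w6, but not w5 R w6.
So F validates K, KB; KTB would additionally require R to be reflexive. The strongest is KB.

KB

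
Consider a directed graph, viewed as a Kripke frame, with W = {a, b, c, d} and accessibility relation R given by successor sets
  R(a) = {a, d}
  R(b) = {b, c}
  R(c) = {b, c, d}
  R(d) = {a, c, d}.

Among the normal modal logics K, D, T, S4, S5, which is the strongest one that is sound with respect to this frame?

T

Serial (axiom D): yes — every world has a successor (e.g. a R a).
Reflexive (axiom T): yes — every world is R-related to itself.
Transitive (axiom 4): no — a R d and d R c, but not a R c.
Euclidean (axiom 5): no — c R b and c R d, but not b R d.
So F validates K, D, T; S4 would additionally require R to be transitive. The strongest is T.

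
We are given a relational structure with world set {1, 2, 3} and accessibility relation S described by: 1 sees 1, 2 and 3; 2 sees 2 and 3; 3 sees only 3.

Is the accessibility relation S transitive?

Yes

Transitive: yes — every two-step S-path is closed by a direct edge.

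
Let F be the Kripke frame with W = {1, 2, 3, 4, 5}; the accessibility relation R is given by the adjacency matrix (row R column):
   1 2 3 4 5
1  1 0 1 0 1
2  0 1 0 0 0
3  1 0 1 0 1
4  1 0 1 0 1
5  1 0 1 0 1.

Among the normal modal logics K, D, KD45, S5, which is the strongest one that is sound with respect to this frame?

Serial (axiom D): yes — every world has a successor (e.g. 1 R 1).
Euclidean (axiom 5): yes — any two successors of a common world are R-related.
Transitive (axiom 4): yes — every two-step R-path is closed by a direct edge.
Reflexive (axiom T): no — 4 is not related to itself.
So F validates K, D, KD45; S5 would additionally require R to be reflexive. The strongest is KD45.

KD45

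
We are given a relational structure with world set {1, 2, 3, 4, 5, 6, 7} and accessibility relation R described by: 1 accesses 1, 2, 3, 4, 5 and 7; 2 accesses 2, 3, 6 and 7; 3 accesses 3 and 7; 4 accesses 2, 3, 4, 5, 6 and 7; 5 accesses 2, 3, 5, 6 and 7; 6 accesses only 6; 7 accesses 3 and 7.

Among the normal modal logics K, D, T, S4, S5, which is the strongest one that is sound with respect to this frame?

T

Serial (axiom D): yes — every world has a successor (e.g. 1 R 1).
Reflexive (axiom T): yes — every world is R-related to itself.
Transitive (axiom 4): no — 1 R 2 and 2 R 6, but not 1 R 6.
Euclidean (axiom 5): no — 1 R 2 and 1 R 4, but not 2 R 4.
So F validates K, D, T; S4 would additionally require R to be transitive. The strongest is T.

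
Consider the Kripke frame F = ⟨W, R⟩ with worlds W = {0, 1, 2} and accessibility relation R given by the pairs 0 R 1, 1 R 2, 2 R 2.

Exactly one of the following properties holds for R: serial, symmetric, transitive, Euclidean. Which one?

Serial: yes — every world has a successor (e.g. 0 R 1).
Symmetric: no — 0 R 1 but not 1 R 0.
Transitive: no — 0 R 1 and 1 R 2, but not 0 R 2.
Euclidean: no — 0 R 1 and 0 R 1, but not 1 R 1.
Only serial holds.

serial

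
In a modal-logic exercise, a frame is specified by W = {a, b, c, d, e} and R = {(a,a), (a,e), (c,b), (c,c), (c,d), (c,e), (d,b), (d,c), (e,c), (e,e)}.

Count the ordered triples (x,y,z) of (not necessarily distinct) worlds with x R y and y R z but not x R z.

Enumerating: (a,e,c), (d,c,d), (d,c,e), (e,c,b), (e,c,d).

5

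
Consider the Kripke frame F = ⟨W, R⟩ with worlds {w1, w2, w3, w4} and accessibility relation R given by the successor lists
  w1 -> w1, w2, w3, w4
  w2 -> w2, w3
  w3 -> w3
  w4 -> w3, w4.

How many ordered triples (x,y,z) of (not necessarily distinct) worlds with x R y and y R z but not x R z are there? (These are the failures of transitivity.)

R is transitive; there are no such tuples.

0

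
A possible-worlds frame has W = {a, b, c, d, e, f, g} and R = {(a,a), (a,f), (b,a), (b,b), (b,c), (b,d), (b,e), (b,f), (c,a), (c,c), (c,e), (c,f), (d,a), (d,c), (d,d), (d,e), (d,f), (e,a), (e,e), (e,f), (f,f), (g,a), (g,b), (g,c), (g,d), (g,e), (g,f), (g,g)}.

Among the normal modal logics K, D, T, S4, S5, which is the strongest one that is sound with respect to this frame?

S4

Serial (axiom D): yes — every world has a successor (e.g. a R a).
Reflexive (axiom T): yes — every world is R-related to itself.
Transitive (axiom 4): yes — every two-step R-path is closed by a direct edge.
Euclidean (axiom 5): no — b R a and b R c, but not a R c.
So F validates K, D, T, S4; S5 would additionally require R to be Euclidean. The strongest is S4.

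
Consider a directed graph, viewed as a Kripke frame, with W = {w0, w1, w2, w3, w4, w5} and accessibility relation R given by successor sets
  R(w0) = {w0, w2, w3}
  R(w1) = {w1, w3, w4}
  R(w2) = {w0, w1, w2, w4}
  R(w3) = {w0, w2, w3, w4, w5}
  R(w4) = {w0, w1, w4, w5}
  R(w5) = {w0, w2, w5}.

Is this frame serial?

Serial: yes — every world has a successor (e.g. w0 R w0).

Yes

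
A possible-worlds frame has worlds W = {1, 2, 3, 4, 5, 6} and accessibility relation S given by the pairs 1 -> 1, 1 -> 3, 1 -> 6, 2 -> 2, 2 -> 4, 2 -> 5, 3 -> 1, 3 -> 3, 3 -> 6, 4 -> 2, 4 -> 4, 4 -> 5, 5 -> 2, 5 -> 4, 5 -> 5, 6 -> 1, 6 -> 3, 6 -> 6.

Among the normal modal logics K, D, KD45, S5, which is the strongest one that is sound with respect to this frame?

Serial (axiom D): yes — every world has a successor (e.g. 1 S 1).
Euclidean (axiom 5): yes — any two successors of a common world are S-related.
Transitive (axiom 4): yes — every two-step S-path is closed by a direct edge.
Reflexive (axiom T): yes — every world is S-related to itself.
So F validates K, D, KD45, S5. The strongest is S5.

S5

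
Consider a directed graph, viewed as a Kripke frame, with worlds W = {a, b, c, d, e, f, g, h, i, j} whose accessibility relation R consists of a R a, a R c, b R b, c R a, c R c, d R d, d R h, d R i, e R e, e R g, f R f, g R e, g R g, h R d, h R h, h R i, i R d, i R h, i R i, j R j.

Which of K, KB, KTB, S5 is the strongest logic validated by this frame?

S5

Symmetric (axiom B): yes — every pair in R has its reverse in R.
Reflexive (axiom T): yes — every world is R-related to itself.
Euclidean (axiom 5): yes — any two successors of a common world are R-related.
So F validates K, KB, KTB, S5. The strongest is S5.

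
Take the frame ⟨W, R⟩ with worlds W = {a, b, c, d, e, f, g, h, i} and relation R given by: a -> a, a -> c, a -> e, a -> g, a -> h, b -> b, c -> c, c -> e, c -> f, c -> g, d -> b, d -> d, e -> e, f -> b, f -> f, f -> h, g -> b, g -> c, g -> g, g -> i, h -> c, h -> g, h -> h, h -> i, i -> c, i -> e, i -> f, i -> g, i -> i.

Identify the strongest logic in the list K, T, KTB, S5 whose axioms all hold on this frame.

T

Reflexive (axiom T): yes — every world is R-related to itself.
Symmetric (axiom B): no — a R c but not c R a.
Euclidean (axiom 5): no — a R c and a R h, but not c R h.
So F validates K, T; KTB would additionally require R to be symmetric. The strongest is T.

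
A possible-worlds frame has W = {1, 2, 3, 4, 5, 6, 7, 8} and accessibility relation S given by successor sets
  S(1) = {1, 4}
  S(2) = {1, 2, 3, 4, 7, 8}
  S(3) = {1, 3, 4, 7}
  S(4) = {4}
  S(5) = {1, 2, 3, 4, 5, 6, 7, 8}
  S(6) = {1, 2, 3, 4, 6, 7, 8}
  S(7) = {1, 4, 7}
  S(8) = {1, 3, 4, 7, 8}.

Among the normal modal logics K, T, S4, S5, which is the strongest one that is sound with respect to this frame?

Reflexive (axiom T): yes — every world is S-related to itself.
Transitive (axiom 4): yes — every two-step S-path is closed by a direct edge.
Euclidean (axiom 5): no — 2 S 1 and 2 S 3, but not 1 S 3.
So F validates K, T, S4; S5 would additionally require S to be Euclidean. The strongest is S4.

S4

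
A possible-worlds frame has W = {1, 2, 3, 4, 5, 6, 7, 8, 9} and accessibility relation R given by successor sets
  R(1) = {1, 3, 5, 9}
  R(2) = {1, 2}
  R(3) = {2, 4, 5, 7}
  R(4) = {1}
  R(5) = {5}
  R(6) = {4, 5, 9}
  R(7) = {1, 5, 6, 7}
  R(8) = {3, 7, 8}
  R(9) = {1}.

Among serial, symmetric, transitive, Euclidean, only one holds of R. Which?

serial

Serial: yes — every world has a successor (e.g. 1 R 1).
Symmetric: no — 1 R 3 but not 3 R 1.
Transitive: no — 1 R 3 and 3 R 2, but not 1 R 2.
Euclidean: no — 1 R 3 and 1 R 9, but not 3 R 9.
Only serial holds.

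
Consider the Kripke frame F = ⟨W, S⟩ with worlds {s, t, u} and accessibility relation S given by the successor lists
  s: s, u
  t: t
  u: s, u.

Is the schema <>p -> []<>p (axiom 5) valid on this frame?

By correspondence theory, 5 is valid on a frame iff S is Euclidean.
Euclidean: yes — any two successors of a common world are S-related.

Yes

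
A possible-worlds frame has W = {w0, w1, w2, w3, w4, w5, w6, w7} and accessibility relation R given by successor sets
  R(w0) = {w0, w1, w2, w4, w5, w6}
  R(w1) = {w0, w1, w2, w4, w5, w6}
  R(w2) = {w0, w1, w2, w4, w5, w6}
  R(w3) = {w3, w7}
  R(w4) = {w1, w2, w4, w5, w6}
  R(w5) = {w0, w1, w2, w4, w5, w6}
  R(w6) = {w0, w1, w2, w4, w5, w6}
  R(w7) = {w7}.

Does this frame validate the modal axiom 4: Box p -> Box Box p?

No

By correspondence theory, 4 is valid on a frame iff R is transitive.
Transitive: no — w4 R w1 and w1 R w0, but not w4 R w0.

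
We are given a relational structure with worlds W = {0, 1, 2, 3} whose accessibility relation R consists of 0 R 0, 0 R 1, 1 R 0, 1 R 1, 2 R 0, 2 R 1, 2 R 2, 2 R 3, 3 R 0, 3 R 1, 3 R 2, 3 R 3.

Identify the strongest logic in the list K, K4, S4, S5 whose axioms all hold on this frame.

S4

Transitive (axiom 4): yes — every two-step R-path is closed by a direct edge.
Reflexive (axiom T): yes — every world is R-related to itself.
Euclidean (axiom 5): no — 2 R 0 and 2 R 3, but not 0 R 3.
So F validates K, K4, S4; S5 would additionally require R to be Euclidean. The strongest is S4.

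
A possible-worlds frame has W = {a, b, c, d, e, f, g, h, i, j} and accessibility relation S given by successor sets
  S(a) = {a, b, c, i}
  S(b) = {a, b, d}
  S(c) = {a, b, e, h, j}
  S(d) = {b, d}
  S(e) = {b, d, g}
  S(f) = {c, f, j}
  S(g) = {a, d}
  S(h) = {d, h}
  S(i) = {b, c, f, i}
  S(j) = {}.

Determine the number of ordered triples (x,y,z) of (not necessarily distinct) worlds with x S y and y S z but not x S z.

32

Enumerating: (a,b,d), (a,c,e), (a,c,h), (a,c,j), (a,i,f), (b,a,c), (b,a,i), (c,a,c), (c,a,i), (c,b,d), (c,e,d), (c,e,g), … and 20 more.
Total: 32.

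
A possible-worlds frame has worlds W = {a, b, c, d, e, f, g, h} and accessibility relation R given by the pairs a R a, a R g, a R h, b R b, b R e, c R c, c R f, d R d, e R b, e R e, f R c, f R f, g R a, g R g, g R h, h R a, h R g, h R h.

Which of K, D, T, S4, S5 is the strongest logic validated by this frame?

Serial (axiom D): yes — every world has a successor (e.g. a R a).
Reflexive (axiom T): yes — every world is R-related to itself.
Transitive (axiom 4): yes — every two-step R-path is closed by a direct edge.
Euclidean (axiom 5): yes — any two successors of a common world are R-related.
So F validates K, D, T, S4, S5. The strongest is S5.

S5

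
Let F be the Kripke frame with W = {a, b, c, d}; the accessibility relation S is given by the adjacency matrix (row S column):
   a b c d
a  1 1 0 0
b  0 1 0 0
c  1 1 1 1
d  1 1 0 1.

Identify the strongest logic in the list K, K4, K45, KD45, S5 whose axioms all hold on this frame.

Transitive (axiom 4): yes — every two-step S-path is closed by a direct edge.
Euclidean (axiom 5): no — c S a and c S d, but not a S d.
Serial (axiom D): yes — every world has a successor (e.g. a S a).
Reflexive (axiom T): yes — every world is S-related to itself.
So F validates K, K4; K45 would additionally require S to be Euclidean. The strongest is K4.

K4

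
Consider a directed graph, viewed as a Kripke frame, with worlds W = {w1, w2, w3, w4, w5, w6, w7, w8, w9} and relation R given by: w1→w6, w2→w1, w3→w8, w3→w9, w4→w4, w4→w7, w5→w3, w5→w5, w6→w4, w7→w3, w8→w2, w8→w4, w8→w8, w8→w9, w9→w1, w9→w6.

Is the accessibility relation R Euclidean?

No

Euclidean: no — w3 R w9 and w3 R w8, but not w9 R w8.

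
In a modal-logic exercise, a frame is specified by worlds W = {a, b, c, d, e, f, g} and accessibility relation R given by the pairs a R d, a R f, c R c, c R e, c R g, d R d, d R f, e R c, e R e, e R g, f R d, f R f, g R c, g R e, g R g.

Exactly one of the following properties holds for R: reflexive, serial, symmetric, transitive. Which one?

transitive

Reflexive: no — a is not related to itself.
Serial: no — b has no R-successor.
Symmetric: no — a R d but not d R a.
Transitive: yes — every two-step R-path is closed by a direct edge.
Only transitive holds.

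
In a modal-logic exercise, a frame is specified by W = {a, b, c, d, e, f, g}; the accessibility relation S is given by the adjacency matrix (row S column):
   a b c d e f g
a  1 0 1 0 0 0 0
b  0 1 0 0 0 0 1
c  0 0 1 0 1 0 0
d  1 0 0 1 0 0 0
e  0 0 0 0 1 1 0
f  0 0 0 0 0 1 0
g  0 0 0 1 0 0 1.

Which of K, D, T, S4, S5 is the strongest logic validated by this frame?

T

Serial (axiom D): yes — every world has a successor (e.g. a S a).
Reflexive (axiom T): yes — every world is S-related to itself.
Transitive (axiom 4): no — a S c and c S e, but not a S e.
Euclidean (axiom 5): no — a S c and a S a, but not c S a.
So F validates K, D, T; S4 would additionally require S to be transitive. The strongest is T.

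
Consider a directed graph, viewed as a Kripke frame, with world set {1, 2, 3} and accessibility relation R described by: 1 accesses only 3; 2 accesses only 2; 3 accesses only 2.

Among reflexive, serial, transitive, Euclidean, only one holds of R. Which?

Reflexive: no — 1 is not related to itself.
Serial: yes — every world has a successor (e.g. 1 R 3).
Transitive: no — 1 R 3 and 3 R 2, but not 1 R 2.
Euclidean: no — 1 R 3 and 1 R 3, but not 3 R 3.
Only serial holds.

serial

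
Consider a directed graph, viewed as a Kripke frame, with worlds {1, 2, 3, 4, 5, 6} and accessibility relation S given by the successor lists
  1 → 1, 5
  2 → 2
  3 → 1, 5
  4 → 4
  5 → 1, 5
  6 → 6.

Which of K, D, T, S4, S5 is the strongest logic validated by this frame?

Serial (axiom D): yes — every world has a successor (e.g. 1 S 1).
Reflexive (axiom T): no — 3 is not related to itself.
Transitive (axiom 4): yes — every two-step S-path is closed by a direct edge.
Euclidean (axiom 5): yes — any two successors of a common world are S-related.
So F validates K, D; T would additionally require S to be reflexive. The strongest is D.

D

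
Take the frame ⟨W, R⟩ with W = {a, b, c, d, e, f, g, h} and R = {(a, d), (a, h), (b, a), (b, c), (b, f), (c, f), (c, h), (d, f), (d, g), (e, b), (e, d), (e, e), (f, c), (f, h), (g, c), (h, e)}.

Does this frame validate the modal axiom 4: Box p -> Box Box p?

Axiom 4 corresponds to the accessibility relation being transitive.
Transitive: no — a R d and d R f, but not a R f.

No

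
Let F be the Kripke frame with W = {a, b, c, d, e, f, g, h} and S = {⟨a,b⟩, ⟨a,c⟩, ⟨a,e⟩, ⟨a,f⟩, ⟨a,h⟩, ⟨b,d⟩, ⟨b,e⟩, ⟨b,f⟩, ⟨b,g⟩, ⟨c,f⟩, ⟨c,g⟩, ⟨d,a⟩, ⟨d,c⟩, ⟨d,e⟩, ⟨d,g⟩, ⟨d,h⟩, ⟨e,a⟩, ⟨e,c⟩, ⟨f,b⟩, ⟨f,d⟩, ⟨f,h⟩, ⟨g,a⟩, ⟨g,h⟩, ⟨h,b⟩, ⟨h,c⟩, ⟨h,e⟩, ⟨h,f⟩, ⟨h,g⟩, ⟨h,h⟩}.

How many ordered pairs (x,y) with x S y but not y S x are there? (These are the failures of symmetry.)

20

Enumerating: (a,b), (a,c), (a,f), (a,h), (b,d), (b,e), (b,g), (c,f), (c,g), (d,a), (d,c), (d,e), … and 8 more.
Total: 20.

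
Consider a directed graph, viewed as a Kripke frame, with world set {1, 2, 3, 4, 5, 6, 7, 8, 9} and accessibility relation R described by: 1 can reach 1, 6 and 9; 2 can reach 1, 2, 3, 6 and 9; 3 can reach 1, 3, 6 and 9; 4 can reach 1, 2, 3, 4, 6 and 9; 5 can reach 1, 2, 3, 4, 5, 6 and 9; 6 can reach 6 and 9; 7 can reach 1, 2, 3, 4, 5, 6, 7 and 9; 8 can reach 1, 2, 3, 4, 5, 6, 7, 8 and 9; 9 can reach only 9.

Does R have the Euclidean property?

Euclidean: no — 1 R 9 and 1 R 6, but not 9 R 6.

No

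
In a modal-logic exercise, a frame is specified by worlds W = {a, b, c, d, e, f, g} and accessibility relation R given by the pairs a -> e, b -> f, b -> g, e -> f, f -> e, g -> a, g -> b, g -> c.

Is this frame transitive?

Transitive: no — a R e and e R f, but not a R f.

No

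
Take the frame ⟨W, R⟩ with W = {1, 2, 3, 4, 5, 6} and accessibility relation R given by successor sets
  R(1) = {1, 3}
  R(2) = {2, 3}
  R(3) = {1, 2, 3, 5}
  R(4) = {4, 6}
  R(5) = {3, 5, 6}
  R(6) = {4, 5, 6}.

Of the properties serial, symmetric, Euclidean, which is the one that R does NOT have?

Serial: yes — every world has a successor (e.g. 1 R 1).
Symmetric: yes — every pair in R has its reverse in R.
Euclidean: no — 3 R 1 and 3 R 2, but not 1 R 2.
Only Euclidean fails.

Euclidean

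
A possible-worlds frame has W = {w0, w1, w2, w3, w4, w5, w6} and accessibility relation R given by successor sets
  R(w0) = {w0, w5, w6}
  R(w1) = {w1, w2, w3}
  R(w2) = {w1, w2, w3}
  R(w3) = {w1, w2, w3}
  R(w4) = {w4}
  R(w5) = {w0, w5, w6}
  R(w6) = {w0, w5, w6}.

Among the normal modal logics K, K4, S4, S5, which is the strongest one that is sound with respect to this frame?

S5

Transitive (axiom 4): yes — every two-step R-path is closed by a direct edge.
Reflexive (axiom T): yes — every world is R-related to itself.
Euclidean (axiom 5): yes — any two successors of a common world are R-related.
So F validates K, K4, S4, S5. The strongest is S5.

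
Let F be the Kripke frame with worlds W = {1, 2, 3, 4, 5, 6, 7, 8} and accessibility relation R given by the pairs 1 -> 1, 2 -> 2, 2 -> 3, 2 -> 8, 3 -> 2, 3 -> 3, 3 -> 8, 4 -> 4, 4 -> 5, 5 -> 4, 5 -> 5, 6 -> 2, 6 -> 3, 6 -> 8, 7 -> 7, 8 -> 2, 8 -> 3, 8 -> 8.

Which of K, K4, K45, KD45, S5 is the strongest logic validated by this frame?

Transitive (axiom 4): yes — every two-step R-path is closed by a direct edge.
Euclidean (axiom 5): yes — any two successors of a common world are R-related.
Serial (axiom D): yes — every world has a successor (e.g. 1 R 1).
Reflexive (axiom T): no — 6 is not related to itself.
So F validates K, K4, K45, KD45; S5 would additionally require R to be reflexive. The strongest is KD45.

KD45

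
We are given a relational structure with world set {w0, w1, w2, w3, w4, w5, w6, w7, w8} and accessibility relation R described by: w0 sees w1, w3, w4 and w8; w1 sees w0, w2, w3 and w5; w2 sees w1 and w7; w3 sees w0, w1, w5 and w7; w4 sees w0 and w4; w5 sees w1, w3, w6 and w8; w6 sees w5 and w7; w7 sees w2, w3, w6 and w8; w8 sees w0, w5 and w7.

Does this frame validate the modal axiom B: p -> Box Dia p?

Yes

Axiom B corresponds to the accessibility relation being symmetric.
Symmetric: yes — every pair in R has its reverse in R.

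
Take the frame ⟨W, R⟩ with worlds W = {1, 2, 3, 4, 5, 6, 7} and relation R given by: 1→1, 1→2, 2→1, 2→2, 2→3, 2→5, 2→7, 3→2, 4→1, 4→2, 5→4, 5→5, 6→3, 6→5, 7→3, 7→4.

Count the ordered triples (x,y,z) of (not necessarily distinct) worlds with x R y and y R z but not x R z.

19

Enumerating: (1,2,3), (1,2,5), (1,2,7), (2,5,4), (2,7,4), (3,2,1), (3,2,3), (3,2,5), (3,2,7), (4,2,3), (4,2,5), (4,2,7), … and 7 more.
Total: 19.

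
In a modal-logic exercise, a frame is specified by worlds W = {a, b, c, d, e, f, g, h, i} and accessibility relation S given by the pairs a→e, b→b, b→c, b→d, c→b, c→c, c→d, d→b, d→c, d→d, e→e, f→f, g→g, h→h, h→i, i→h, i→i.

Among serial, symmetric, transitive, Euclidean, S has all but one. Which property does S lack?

symmetric

Serial: yes — every world has a successor (e.g. a S e).
Symmetric: no — a S e but not e S a.
Transitive: yes — every two-step S-path is closed by a direct edge.
Euclidean: yes — any two successors of a common world are S-related.
Only symmetric fails.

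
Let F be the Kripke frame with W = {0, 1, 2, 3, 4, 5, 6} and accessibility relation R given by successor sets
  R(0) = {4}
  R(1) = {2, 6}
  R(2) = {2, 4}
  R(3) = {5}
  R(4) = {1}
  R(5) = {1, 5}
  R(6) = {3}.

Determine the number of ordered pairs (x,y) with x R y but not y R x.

8

Enumerating: (0,4), (1,2), (1,6), (2,4), (3,5), (4,1), (5,1), (6,3).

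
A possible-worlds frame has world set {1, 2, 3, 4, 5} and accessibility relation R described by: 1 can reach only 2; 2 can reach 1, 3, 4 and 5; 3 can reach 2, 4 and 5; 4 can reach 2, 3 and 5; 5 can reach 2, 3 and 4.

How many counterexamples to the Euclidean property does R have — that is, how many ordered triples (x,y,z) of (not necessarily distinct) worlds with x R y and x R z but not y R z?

Enumerating: (1,2,2), (2,1,1), (2,1,3), (2,1,4), (2,1,5), (2,3,1), (2,3,3), (2,4,1), (2,4,4), (2,5,1), (2,5,5), (3,2,2), … and 8 more.
Total: 20.

20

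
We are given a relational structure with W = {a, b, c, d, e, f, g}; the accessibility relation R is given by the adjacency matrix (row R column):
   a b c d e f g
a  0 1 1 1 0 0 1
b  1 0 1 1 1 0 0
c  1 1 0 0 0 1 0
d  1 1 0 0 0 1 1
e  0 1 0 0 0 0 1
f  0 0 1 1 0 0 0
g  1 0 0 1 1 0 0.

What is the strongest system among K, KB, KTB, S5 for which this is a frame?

Symmetric (axiom B): yes — every pair in R has its reverse in R.
Reflexive (axiom T): no — a is not related to itself.
Euclidean (axiom 5): no — a R b and a R g, but not b R g.
So F validates K, KB; KTB would additionally require R to be reflexive. The strongest is KB.

KB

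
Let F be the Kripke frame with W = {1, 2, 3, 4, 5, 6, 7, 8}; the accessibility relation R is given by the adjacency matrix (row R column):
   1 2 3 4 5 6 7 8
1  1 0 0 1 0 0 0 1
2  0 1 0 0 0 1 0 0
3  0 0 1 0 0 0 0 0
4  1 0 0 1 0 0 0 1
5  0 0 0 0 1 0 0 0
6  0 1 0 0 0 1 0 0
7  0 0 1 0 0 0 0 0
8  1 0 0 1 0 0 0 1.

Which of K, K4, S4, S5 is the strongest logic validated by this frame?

K4

Transitive (axiom 4): yes — every two-step R-path is closed by a direct edge.
Reflexive (axiom T): no — 7 is not related to itself.
Euclidean (axiom 5): yes — any two successors of a common world are R-related.
So F validates K, K4; S4 would additionally require R to be reflexive. The strongest is K4.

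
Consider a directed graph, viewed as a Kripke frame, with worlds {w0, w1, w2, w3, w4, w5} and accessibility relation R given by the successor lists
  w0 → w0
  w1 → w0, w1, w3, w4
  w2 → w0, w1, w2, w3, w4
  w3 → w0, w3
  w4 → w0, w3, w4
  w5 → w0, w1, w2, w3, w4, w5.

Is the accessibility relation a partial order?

Reflexive: yes — every world is R-related to itself.
Transitive: yes — every two-step R-path is closed by a direct edge.
Antisymmetric: yes — no distinct pair is related both ways.
So R is a partial order.

Yes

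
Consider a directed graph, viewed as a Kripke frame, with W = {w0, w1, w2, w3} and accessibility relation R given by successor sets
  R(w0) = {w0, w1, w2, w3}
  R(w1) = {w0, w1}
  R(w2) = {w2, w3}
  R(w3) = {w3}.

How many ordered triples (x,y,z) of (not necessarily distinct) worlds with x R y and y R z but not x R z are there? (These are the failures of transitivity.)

2

Enumerating: (w1,w0,w2), (w1,w0,w3).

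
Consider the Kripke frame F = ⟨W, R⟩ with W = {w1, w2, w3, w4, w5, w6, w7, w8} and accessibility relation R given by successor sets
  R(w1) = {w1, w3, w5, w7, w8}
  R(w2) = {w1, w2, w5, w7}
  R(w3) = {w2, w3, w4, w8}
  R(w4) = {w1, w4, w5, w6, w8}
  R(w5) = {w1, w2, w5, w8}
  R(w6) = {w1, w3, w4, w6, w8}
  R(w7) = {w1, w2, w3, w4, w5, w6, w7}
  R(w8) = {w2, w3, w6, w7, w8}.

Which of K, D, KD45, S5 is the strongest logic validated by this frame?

D

Serial (axiom D): yes — every world has a successor (e.g. w1 R w1).
Euclidean (axiom 5): no — w1 R w3 and w1 R w5, but not w3 R w5.
Transitive (axiom 4): no — w1 R w3 and w3 R w2, but not w1 R w2.
Reflexive (axiom T): yes — every world is R-related to itself.
So F validates K, D; KD45 would additionally require R to be Euclidean and transitive. The strongest is D.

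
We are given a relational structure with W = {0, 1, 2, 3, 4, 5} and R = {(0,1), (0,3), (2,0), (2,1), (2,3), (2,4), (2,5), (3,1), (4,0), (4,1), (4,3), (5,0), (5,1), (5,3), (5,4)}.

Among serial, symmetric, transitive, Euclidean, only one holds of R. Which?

transitive

Serial: no — 1 has no R-successor.
Symmetric: no — 0 R 1 but not 1 R 0.
Transitive: yes — every two-step R-path is closed by a direct edge.
Euclidean: no — 0 R 1 and 0 R 3, but not 1 R 3.
Only transitive holds.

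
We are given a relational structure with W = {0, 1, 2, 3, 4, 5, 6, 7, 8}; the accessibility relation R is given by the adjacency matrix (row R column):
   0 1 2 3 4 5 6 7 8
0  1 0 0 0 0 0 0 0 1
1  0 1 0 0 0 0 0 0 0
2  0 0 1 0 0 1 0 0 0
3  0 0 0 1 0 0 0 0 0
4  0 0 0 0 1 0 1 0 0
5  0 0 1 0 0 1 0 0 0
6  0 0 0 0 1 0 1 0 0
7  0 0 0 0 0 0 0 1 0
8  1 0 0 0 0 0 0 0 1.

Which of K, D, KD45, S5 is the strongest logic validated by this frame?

S5

Serial (axiom D): yes — every world has a successor (e.g. 0 R 0).
Euclidean (axiom 5): yes — any two successors of a common world are R-related.
Transitive (axiom 4): yes — every two-step R-path is closed by a direct edge.
Reflexive (axiom T): yes — every world is R-related to itself.
So F validates K, D, KD45, S5. The strongest is S5.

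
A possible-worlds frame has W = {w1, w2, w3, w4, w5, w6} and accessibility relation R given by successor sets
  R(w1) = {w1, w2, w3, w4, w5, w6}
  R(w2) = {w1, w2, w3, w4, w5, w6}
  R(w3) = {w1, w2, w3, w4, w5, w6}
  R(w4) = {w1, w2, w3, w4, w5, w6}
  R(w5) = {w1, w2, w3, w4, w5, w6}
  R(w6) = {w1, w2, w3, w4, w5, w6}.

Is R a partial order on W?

Reflexive: yes — every world is R-related to itself.
Transitive: yes — every two-step R-path is closed by a direct edge.
Antisymmetric: no — w1 R w2 and w2 R w1 with w1 ≠ w2.
So R is not a partial order.

No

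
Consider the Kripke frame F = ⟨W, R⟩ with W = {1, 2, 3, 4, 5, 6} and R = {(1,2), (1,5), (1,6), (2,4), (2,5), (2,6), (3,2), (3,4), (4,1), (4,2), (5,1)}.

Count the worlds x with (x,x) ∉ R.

Enumerating: 1, 2, 3, 4, 5, 6.

6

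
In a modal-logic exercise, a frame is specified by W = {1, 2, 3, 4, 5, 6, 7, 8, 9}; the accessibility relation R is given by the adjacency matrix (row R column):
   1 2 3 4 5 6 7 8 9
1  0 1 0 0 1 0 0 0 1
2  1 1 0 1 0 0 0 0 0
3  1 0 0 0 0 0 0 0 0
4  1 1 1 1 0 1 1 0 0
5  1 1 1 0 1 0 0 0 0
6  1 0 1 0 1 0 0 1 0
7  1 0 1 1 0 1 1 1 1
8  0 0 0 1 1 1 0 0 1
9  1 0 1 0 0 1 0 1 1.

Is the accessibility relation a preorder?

Reflexive: no — 1 is not related to itself.
Transitive: no — 1 R 2 and 2 R 4, but not 1 R 4.
So R is not a preorder.

No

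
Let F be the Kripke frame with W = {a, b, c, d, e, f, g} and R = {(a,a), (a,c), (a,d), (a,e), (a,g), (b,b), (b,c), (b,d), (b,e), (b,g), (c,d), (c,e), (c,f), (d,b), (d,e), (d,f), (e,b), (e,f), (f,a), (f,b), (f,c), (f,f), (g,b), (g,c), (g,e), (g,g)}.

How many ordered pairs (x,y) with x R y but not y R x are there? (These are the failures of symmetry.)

14

Enumerating: (a,c), (a,d), (a,e), (a,g), (b,c), (c,d), (c,e), (d,e), (d,f), (e,f), (f,a), (f,b), (g,c), (g,e).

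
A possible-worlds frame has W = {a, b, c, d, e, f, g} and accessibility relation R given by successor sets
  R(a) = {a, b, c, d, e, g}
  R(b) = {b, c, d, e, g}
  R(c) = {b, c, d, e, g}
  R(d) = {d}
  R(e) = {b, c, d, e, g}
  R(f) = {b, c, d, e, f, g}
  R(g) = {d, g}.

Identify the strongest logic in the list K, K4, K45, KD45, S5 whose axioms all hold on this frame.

Transitive (axiom 4): yes — every two-step R-path is closed by a direct edge.
Euclidean (axiom 5): no — a R d and a R b, but not d R b.
Serial (axiom D): yes — every world has a successor (e.g. a R a).
Reflexive (axiom T): yes — every world is R-related to itself.
So F validates K, K4; K45 would additionally require R to be Euclidean. The strongest is K4.

K4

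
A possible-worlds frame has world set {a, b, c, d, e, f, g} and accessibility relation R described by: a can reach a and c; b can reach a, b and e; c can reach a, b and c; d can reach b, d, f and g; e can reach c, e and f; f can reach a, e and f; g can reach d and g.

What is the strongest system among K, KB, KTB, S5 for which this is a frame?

K

Symmetric (axiom B): no — b R a but not a R b.
Reflexive (axiom T): yes — every world is R-related to itself.
Euclidean (axiom 5): no — b R a and b R e, but not a R e.
So F validates K; KB would additionally require R to be symmetric. The strongest is K.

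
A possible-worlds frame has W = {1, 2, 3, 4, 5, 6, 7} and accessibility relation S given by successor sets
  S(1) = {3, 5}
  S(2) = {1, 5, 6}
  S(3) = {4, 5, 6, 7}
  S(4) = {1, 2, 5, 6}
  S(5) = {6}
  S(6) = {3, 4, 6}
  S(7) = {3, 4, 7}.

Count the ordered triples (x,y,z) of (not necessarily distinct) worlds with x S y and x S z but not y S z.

Enumerating: (1,3,3), (1,5,3), (1,5,5), (2,1,1), (2,1,6), (2,5,1), (2,5,5), (2,6,1), (2,6,5), (3,4,4), (3,4,7), (3,5,4), … and 23 more.
Total: 35.

35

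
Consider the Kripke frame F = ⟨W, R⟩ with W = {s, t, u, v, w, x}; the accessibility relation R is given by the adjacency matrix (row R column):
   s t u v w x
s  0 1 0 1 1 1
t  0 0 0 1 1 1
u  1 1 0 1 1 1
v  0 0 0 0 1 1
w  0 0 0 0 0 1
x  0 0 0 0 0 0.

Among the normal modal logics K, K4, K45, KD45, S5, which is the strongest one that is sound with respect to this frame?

Transitive (axiom 4): yes — every two-step R-path is closed by a direct edge.
Euclidean (axiom 5): no — s R v and s R t, but not v R t.
Serial (axiom D): no — x has no R-successor.
Reflexive (axiom T): no — s is not related to itself.
So F validates K, K4; K45 would additionally require R to be Euclidean. The strongest is K4.

K4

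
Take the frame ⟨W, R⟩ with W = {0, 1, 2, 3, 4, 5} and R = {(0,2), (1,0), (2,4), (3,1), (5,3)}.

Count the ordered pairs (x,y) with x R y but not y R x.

5

Enumerating: (0,2), (1,0), (2,4), (3,1), (5,3).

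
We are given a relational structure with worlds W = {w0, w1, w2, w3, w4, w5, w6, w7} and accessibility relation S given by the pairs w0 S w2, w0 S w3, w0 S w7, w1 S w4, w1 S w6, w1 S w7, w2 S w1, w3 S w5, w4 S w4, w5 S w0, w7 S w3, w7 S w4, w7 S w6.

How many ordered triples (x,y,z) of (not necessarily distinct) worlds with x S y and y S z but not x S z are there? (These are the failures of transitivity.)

Enumerating: (w0,w2,w1), (w0,w3,w5), (w0,w7,w4), (w0,w7,w6), (w1,w7,w3), (w2,w1,w4), (w2,w1,w6), (w2,w1,w7), (w3,w5,w0), (w5,w0,w2), (w5,w0,w3), (w5,w0,w7), (w7,w3,w5).

13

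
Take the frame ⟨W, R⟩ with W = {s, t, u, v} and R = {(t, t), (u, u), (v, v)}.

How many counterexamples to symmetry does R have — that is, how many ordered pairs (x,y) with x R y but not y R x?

0

R is symmetric; there are no such tuples.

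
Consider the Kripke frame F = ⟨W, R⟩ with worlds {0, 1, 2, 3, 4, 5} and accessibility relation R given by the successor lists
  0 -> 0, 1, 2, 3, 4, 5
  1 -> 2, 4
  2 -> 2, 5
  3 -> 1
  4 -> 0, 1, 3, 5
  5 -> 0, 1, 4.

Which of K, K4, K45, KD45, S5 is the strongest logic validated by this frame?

Transitive (axiom 4): no — 1 R 2 and 2 R 5, but not 1 R 5.
Euclidean (axiom 5): no — 0 R 1 and 0 R 3, but not 1 R 3.
Serial (axiom D): yes — every world has a successor (e.g. 0 R 0).
Reflexive (axiom T): no — 1 is not related to itself.
So F validates K; K4 would additionally require R to be transitive. The strongest is K.

K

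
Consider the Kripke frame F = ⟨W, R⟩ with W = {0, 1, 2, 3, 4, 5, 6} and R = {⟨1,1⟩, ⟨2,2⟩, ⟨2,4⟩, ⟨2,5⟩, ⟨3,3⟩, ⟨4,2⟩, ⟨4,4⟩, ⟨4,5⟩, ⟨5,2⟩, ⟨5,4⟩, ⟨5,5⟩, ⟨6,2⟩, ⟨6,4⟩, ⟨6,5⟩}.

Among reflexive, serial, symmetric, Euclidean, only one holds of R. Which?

Euclidean

Reflexive: no — 0 is not related to itself.
Serial: no — 0 has no R-successor.
Symmetric: no — 6 R 2 but not 2 R 6.
Euclidean: yes — any two successors of a common world are R-related.
Only Euclidean holds.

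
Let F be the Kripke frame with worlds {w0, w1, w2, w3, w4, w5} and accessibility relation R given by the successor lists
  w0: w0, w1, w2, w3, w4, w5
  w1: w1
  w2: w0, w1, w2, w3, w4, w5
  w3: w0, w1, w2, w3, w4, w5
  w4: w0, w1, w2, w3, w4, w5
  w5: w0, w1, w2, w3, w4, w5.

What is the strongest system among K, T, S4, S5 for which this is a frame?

S4

Reflexive (axiom T): yes — every world is R-related to itself.
Transitive (axiom 4): yes — every two-step R-path is closed by a direct edge.
Euclidean (axiom 5): no — w0 R w1 and w0 R w2, but not w1 R w2.
So F validates K, T, S4; S5 would additionally require R to be Euclidean. The strongest is S4.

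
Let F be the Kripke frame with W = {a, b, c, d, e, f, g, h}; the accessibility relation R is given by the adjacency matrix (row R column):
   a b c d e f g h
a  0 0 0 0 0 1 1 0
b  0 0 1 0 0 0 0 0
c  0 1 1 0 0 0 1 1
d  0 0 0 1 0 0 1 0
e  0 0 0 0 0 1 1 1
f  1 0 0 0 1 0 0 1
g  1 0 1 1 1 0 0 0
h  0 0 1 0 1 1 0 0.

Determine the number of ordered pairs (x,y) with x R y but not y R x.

R is symmetric; there are no such tuples.

0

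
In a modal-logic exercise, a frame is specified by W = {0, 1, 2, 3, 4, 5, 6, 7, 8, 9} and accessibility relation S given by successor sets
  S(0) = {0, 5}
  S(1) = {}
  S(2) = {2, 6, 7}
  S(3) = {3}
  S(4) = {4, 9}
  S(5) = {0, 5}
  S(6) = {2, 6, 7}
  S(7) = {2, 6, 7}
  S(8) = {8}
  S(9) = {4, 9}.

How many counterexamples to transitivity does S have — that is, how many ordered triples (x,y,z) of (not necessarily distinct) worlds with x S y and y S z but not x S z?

0

S is transitive; there are no such tuples.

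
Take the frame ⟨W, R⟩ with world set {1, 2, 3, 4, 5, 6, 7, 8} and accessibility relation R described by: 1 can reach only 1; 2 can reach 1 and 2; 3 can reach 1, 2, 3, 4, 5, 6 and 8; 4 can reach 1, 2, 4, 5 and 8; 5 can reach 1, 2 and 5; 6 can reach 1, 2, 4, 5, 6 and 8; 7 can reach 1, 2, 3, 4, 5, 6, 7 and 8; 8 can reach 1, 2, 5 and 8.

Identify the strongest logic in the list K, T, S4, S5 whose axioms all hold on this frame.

Reflexive (axiom T): yes — every world is R-related to itself.
Transitive (axiom 4): yes — every two-step R-path is closed by a direct edge.
Euclidean (axiom 5): no — 3 R 1 and 3 R 2, but not 1 R 2.
So F validates K, T, S4; S5 would additionally require R to be Euclidean. The strongest is S4.

S4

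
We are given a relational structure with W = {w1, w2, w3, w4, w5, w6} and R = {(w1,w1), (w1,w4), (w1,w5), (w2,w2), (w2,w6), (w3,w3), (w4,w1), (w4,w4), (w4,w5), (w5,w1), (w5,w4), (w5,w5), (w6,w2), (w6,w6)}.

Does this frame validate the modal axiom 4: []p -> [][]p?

By correspondence theory, 4 is valid on a frame iff R is transitive.
Transitive: yes — every two-step R-path is closed by a direct edge.

Yes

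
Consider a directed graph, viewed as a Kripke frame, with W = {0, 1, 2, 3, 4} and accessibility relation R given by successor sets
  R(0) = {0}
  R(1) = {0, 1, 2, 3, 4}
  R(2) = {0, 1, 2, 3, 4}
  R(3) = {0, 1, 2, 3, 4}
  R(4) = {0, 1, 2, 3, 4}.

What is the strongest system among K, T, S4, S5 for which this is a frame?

Reflexive (axiom T): yes — every world is R-related to itself.
Transitive (axiom 4): yes — every two-step R-path is closed by a direct edge.
Euclidean (axiom 5): no — 1 R 0 and 1 R 2, but not 0 R 2.
So F validates K, T, S4; S5 would additionally require R to be Euclidean. The strongest is S4.

S4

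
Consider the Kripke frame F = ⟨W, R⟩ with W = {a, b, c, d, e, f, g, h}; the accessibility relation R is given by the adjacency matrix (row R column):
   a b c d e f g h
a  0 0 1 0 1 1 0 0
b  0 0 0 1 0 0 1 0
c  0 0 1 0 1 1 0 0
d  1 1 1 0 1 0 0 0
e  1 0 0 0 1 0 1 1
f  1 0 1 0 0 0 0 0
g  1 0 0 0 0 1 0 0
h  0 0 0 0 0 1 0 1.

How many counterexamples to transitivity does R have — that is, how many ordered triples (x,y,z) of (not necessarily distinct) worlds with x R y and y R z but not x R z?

33

Enumerating: (a,e,a), (a,e,g), (a,e,h), (a,f,a), (b,d,a), (b,d,b), (b,d,c), (b,d,e), (b,g,a), (b,g,f), (c,e,a), (c,e,g), … and 21 more.
Total: 33.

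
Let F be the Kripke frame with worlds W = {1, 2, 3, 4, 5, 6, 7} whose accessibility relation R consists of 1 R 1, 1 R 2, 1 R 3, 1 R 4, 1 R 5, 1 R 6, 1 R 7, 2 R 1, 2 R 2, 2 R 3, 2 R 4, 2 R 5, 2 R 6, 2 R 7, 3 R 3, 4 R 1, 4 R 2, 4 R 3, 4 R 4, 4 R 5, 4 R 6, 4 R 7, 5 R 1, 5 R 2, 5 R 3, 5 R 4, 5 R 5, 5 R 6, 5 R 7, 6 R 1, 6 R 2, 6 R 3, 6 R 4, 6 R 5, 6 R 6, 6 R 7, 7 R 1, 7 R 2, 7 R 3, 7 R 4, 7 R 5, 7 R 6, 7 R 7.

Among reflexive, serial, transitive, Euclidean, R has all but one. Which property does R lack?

Euclidean

Reflexive: yes — every world is R-related to itself.
Serial: yes — every world has a successor (e.g. 1 R 1).
Transitive: yes — every two-step R-path is closed by a direct edge.
Euclidean: no — 1 R 3 and 1 R 2, but not 3 R 2.
Only Euclidean fails.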